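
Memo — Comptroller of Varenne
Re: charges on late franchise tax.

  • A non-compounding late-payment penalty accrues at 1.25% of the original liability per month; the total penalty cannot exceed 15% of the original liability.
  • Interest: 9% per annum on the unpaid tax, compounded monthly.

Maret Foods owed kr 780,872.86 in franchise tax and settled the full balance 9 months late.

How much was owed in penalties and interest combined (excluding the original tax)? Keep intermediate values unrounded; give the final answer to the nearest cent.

Penalty: 9 × 1.25% × kr 780,872.86 = kr 87,848.20… (below the 15% cap of kr 117,130.93…)
Interest (9%/yr ÷ 12 = 0.75%/month): kr 780,872.86 × ((1 + 0.0075)^9 − 1) = kr 54,318.1714…
Penalties + interest = kr 87,848.1968… + kr 54,318.1714… = kr 142,166.37

kr 142,166.37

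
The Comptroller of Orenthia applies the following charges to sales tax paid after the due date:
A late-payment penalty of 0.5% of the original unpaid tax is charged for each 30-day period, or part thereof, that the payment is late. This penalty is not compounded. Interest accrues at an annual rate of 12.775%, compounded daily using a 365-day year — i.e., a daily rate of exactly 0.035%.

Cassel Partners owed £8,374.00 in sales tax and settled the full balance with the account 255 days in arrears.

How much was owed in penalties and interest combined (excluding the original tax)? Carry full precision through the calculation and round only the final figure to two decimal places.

Penalty periods: ⌈255/30⌉ = 9; penalty = 9 × 0.5% × £8,374.00 = £376.83
Interest: £8,374.00 × ((1 + 0.00035)^255 − 1) = £8,374.00 × 0.09333689… = £781.6031…
Penalties + interest = £376.8300 + £781.6031… = £1,158.43

£1,158.43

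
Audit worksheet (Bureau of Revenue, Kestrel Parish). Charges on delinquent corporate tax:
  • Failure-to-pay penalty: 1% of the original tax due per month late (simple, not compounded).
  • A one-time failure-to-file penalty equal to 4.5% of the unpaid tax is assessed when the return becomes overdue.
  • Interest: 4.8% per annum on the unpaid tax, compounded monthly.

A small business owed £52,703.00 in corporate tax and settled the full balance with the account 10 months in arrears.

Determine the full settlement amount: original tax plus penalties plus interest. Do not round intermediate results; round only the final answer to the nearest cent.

£62,491.41

Failure-to-file penalty: 4.5% × £52,703.00 = £2,371.64…
Failure-to-pay penalty = 1% × £52,703.00 × 10 mo = £5,270.30
Interest (4.8%/yr ÷ 12 = 0.4%/month): £52,703.00 × ((1 + 0.004)^10 − 1) = £2,146.4738…
Total = £52,703.00 + £7,641.9350 + £2,146.4738… = £62,491.41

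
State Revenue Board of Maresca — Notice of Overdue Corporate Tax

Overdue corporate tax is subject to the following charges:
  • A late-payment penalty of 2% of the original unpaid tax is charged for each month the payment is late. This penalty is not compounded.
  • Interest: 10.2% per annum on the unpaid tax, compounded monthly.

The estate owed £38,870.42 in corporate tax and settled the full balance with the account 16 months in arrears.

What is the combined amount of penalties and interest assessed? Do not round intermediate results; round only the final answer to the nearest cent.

£18,075.66

Late-payment penalty: 16 × 2% × £38,870.42 = £12,438.53…
Interest (10.2%/yr ÷ 12 = 0.85%/month): £38,870.42 × ((1 + 0.0085)^16 − 1) = £5,637.1285…
Penalties + interest = £12,438.5344 + £5,637.1285… = £18,075.66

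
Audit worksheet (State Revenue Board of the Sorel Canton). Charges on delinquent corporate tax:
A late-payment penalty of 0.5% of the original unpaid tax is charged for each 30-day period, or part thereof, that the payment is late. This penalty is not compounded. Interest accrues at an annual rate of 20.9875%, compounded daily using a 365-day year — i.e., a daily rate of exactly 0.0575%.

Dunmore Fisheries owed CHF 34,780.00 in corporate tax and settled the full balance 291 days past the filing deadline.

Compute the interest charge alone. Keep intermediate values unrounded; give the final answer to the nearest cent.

CHF 6,332.80

Interest: CHF 34,780.00 × ((1 + 0.000575)^291 − 1) = CHF 34,780.00 × 0.18208155… = CHF 6,332.7964…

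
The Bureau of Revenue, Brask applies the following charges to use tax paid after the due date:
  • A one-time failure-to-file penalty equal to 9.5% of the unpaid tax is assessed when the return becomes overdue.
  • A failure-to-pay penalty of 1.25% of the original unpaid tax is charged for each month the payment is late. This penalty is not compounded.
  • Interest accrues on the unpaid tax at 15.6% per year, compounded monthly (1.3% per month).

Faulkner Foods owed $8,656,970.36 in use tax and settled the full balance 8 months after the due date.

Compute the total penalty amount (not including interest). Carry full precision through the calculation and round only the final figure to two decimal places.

$1,688,109.22

Failure-to-file penalty: 9.5% × $8,656,970.36 = $822,412.18…
Failure-to-pay penalty = 1.25% × $8,656,970.36 × 8 mo = $865,697.04…
Total penalty = $822,412.18… + $865,697.04… = $1,688,109.22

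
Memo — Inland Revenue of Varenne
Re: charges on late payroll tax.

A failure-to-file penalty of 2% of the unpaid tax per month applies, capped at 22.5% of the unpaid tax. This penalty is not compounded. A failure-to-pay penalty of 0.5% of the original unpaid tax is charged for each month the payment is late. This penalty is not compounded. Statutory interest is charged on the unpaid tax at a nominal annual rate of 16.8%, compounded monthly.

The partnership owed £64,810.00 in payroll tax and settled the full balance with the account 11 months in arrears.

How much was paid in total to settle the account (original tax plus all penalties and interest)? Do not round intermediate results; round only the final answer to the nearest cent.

Failure-to-file: 11 × 2% × £64,810.00 = £14,258.20 (under the 22.5% cap)
Failure-to-pay penalty = 0.5% × £64,810.00 × 11 mo = £3,564.55
Interest (16.8%/yr ÷ 12 = 1.4%/month): £64,810.00 × ((1 + 0.014)^11 − 1) = £10,709.5731…
Total = £64,810.00 + £17,822.7500 + £10,709.5731… = £93,342.32

£93,342.32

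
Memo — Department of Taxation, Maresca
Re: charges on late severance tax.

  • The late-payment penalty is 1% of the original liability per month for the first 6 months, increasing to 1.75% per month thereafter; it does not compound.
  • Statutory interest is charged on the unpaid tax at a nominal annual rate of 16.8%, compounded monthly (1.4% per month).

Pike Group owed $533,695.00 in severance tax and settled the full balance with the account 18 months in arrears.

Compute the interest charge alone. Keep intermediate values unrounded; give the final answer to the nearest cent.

Interest: $533,695.00 × ((1 + 0.014)^18 − 1) = $533,695.00 × 0.2843494… = $151,755.8574…

$151,755.86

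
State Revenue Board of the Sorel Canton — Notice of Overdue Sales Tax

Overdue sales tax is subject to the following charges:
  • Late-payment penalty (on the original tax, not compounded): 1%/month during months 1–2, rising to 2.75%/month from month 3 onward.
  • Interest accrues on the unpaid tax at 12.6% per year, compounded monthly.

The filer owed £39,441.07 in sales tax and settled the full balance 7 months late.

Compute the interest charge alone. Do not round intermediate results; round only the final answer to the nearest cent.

Interest (12.6%/yr ÷ 12 = 1.05%/month): £39,441.07 × ((1 + 0.0105)^7 − 1) = £2,991.8495…

£2,991.85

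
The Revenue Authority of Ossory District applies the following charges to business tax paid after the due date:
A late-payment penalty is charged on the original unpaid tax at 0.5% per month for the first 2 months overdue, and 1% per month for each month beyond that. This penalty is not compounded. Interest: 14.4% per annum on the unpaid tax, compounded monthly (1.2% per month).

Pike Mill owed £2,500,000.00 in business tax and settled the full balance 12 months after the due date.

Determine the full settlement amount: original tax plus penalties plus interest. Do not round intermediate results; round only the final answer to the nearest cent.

Penalty, months 1–2: 2 × 0.5% × £2,500,000.00 = £25,000.00
Penalty, months 3–12: 10 × 1% × £2,500,000.00 = £250,000.00
Interest: £2,500,000.00 × ((1 + 0.012)^12 − 1) = £2,500,000.00 × 0.1538946… = £384,736.5605…
Total = £2,500,000.00 + £275,000.0000 + £384,736.5605… = £3,159,736.56

£3,159,736.56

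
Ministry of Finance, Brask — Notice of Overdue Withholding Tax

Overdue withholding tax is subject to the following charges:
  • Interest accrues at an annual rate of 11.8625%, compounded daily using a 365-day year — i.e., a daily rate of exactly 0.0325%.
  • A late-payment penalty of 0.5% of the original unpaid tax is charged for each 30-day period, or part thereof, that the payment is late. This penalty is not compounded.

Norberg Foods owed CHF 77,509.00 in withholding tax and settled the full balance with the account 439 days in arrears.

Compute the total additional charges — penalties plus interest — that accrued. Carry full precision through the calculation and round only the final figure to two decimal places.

Penalty periods: ⌈439/30⌉ = 15; penalty = 15 × 0.5% × CHF 77,509.00 = CHF 5,813.18…
Interest: CHF 77,509.00 × ((1 + 0.000325)^439 − 1) = CHF 77,509.00 × 0.15332817… = CHF 11,884.3128…
Penalties + interest = CHF 5,813.1750 + CHF 11,884.3128… = CHF 17,697.49

CHF 17,697.49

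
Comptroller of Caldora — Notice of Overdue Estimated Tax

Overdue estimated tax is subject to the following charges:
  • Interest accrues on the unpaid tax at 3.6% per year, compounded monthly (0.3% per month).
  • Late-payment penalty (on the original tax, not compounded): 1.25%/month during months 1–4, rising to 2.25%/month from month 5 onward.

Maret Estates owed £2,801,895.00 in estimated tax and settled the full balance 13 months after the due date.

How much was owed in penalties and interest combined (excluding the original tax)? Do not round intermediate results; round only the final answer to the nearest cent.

£818,741.12

Penalty, months 1–4: 4 × 1.25% × £2,801,895.00 = £140,094.75
Penalty, months 5–13: 9 × 2.25% × £2,801,895.00 = £567,383.74…
Interest: £2,801,895.00 × ((1 + 0.003)^13 − 1) = £2,801,895.00 × 0.0397098… = £111,262.6347…
Penalties + interest = £707,478.4875 + £111,262.6347… = £818,741.12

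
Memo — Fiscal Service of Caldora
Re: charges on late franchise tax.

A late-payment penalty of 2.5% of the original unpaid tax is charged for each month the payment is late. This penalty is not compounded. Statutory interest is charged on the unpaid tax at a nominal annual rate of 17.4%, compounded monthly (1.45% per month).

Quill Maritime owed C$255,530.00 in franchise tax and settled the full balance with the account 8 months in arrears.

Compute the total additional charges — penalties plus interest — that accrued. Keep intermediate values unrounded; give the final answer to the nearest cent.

Late-payment penalty = 2.5% × C$255,530.00 × 8 mo = C$51,106.00
Interest: C$255,530.00 × ((1 + 0.0145)^8 − 1) = C$255,530.00 × 0.1220609… = C$31,190.2099…
Penalties + interest = C$51,106.0000 + C$31,190.2099… = C$82,296.21

C$82,296.21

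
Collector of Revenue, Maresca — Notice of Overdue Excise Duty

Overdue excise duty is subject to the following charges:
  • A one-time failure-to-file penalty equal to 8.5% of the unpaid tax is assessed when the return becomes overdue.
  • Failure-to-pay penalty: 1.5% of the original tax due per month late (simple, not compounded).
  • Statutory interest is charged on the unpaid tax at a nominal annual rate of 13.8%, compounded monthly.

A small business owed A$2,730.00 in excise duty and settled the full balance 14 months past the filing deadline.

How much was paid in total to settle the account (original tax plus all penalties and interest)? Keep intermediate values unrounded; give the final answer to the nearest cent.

A$4,009.30

Failure-to-file penalty: 8.5% × A$2,730.00 = A$232.05
Failure-to-pay penalty = 1.5% × A$2,730.00 × 14 mo = A$573.30
Interest (13.8%/yr ÷ 12 = 1.15%/month): A$2,730.00 × ((1 + 0.0115)^14 − 1) = A$473.9451…
Total = A$2,730.00 + A$805.3500 + A$473.9451… = A$4,009.30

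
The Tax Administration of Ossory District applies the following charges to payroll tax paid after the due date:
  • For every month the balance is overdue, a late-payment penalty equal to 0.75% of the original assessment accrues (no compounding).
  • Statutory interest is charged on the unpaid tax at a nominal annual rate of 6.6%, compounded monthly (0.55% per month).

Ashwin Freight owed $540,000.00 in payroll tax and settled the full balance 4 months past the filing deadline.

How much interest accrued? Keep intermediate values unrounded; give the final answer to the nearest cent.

$11,978.37

Interest: $540,000.00 × ((1 + 0.0055)^4 − 1) = $540,000.00 × 0.0221822… = $11,978.3699…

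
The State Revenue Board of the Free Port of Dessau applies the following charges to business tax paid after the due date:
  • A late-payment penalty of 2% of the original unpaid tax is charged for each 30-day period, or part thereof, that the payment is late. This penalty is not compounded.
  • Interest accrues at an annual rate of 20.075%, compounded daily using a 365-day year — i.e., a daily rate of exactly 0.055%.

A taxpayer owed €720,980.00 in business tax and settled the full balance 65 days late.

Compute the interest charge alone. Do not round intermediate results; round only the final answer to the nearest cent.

Interest: €720,980.00 × ((1 + 0.00055)^65 − 1) = €720,980.00 × 0.03638653… = €26,233.9601…

€26,233.96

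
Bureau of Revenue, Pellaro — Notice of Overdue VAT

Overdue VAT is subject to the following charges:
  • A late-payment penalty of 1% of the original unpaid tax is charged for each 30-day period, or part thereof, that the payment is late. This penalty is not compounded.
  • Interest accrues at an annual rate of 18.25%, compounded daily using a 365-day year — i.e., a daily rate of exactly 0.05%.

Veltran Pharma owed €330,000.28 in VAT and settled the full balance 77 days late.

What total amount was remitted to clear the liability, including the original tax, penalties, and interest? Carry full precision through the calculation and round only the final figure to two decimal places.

Penalty periods: ⌈77/30⌉ = 3; penalty = 3 × 1% × €330,000.28 = €9,900.01…
Interest: €330,000.28 × ((1 + 0.0005)^77 − 1) = €330,000.28 × 0.03924073… = €12,949.4515…
Total = €330,000.28 + €9,900.0084 + €12,949.4515… = €352,849.74

€352,849.74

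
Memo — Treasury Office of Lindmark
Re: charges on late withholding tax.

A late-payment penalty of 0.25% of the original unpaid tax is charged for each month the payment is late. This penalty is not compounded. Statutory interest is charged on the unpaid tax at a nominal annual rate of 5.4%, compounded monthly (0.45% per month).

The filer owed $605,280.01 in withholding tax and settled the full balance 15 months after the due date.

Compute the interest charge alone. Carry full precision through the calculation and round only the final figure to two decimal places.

Interest: $605,280.01 × ((1 + 0.0045)^15 − 1) = $605,280.01 × 0.0696683… = $42,168.8155…

$42,168.82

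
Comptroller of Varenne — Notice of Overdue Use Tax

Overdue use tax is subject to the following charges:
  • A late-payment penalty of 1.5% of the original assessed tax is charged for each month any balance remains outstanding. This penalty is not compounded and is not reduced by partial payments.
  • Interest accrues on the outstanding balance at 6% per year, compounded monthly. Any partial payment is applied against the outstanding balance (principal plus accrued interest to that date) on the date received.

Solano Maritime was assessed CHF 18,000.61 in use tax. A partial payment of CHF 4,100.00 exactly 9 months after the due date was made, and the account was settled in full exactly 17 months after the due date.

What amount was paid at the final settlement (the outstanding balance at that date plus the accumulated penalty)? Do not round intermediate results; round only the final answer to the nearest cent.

CHF 19,916.68

Monthly rate = 6% ÷ 12 = 0.5%
Balance at month 9: CHF 18,000.6100 × (1 + 0.005)^9 = CHF 18,827.0284…
After CHF 4,100.00 payment: CHF 18,827.0284… − CHF 4,100.00 = CHF 14,727.0284…
Balance at month 17: CHF 14,727.0284… × (1 + 0.005)^8 = CHF 15,326.5222…
Penalty: 17 × 1.5% × CHF 18,000.61 = CHF 4,590.16…
Final settlement = outstanding balance + penalty = CHF 15,326.5222… + CHF 4,590.16… = CHF 19,916.68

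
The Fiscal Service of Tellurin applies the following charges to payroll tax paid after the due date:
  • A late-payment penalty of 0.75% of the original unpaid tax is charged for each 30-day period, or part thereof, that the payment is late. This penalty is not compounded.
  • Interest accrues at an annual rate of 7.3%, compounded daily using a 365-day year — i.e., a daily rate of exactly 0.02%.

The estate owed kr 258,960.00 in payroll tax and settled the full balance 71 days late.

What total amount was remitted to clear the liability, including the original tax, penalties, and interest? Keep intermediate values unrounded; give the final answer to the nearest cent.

Penalty periods: ⌈71/30⌉ = 3; penalty = 3 × 0.75% × kr 258,960.00 = kr 5,826.60
Interest: kr 258,960.00 × ((1 + 0.0002)^71 − 1) = kr 258,960.00 × 0.01429986… = kr 3,703.0914…
Total = kr 258,960.00 + kr 5,826.6000 + kr 3,703.0914… = kr 268,489.69

kr 268,489.69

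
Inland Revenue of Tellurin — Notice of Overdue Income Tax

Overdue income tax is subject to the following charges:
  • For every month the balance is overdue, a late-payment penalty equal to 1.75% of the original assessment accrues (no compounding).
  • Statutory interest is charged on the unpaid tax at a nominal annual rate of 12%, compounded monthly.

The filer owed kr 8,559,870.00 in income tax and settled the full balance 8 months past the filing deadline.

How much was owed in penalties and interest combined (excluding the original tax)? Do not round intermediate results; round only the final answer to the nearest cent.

Late-payment penalty: 8 × 1.75% × kr 8,559,870.00 = kr 1,198,381.80
Interest (12%/yr ÷ 12 = 1%/month): kr 8,559,870.00 × ((1 + 0.01)^8 − 1) = kr 709,242.6288…
Penalties + interest = kr 1,198,381.8000 + kr 709,242.6288… = kr 1,907,624.43

kr 1,907,624.43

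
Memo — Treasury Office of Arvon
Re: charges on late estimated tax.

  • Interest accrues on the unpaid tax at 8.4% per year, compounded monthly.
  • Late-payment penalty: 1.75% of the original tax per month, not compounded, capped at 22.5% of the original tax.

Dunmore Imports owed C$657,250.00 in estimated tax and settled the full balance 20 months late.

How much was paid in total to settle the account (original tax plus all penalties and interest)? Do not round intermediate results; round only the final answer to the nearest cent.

Penalty (uncapped): 20 × 1.75% × C$657,250.00 = C$230,037.50; cap = 22.5% × C$657,250.00 = C$147,881.25 → penalty = C$147,881.25
Interest (8.4%/yr ÷ 12 = 0.7%/month): C$657,250.00 × ((1 + 0.007)^20 − 1) = C$98,398.8154…
Total = C$657,250.00 + C$147,881.2500 + C$98,398.8154… = C$903,530.07

C$903,530.07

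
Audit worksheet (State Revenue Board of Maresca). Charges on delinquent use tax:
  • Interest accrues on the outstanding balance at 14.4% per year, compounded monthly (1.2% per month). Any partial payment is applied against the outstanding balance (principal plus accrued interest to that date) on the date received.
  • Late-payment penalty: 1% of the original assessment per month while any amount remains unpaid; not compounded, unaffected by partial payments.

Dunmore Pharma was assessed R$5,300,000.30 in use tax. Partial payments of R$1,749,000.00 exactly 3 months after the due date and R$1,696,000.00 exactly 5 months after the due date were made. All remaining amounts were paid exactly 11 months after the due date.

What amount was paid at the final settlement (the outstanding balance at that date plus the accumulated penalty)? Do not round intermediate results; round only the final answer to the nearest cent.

Balance at month 3: R$5,300,000.3000 × (1 + 0.012)^3 = R$5,493,099.0693…
After R$1,749,000.00 payment: R$5,493,099.0693… − R$1,749,000.00 = R$3,744,099.0693…
Balance at month 5: R$3,744,099.0693… × (1 + 0.012)^2 = R$3,834,496.5973…
After R$1,696,000.00 payment: R$3,834,496.5973… − R$1,696,000.00 = R$2,138,496.5973…
Balance at month 11: R$2,138,496.5973… × (1 + 0.012)^6 = R$2,297,162.0797…
Penalty: 11 × 1% × R$5,300,000.30 = R$583,000.03…
Final settlement = outstanding balance + penalty = R$2,297,162.0797… + R$583,000.03… = R$2,880,162.11

R$2,880,162.11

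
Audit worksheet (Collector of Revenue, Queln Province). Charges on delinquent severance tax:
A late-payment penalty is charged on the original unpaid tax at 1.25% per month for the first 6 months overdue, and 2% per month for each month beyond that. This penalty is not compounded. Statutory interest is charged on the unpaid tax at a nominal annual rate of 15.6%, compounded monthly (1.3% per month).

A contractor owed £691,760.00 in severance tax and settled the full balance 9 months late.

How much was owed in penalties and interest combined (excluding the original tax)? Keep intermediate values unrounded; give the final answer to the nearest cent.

£178,662.37

Penalty, months 1–6: 6 × 1.25% × £691,760.00 = £51,882.00
Penalty, months 7–9: 3 × 2% × £691,760.00 = £41,505.60
Interest: £691,760.00 × ((1 + 0.013)^9 − 1) = £691,760.00 × 0.1232722… = £85,274.7728…
Penalties + interest = £93,387.6000 + £85,274.7728… = £178,662.37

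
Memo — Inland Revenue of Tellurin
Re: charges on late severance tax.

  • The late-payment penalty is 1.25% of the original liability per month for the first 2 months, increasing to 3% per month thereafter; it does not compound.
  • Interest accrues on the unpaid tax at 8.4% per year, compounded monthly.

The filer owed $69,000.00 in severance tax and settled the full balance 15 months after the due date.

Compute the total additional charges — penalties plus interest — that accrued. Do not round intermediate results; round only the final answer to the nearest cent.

$36,246.00

Penalty, months 1–2: 2 × 1.25% × $69,000.00 = $1,725.00
Penalty, months 3–15: 13 × 3% × $69,000.00 = $26,910.00
Interest (8.4%/yr ÷ 12 = 0.7%/month): $69,000.00 × ((1 + 0.007)^15 − 1) = $7,611.0031…
Penalties + interest = $28,635.0000 + $7,611.0031… = $36,246.00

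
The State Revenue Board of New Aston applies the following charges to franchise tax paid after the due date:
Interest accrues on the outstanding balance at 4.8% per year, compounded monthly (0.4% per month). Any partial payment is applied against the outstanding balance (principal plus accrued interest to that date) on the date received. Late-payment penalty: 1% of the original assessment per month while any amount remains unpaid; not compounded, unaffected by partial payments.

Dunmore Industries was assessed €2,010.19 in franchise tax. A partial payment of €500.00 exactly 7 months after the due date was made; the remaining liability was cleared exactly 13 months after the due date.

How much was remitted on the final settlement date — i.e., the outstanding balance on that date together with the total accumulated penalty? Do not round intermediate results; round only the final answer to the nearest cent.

€1,866.47

Balance at month 7: €2,010.1900 × (1 + 0.004)^7 = €2,067.1553…
After €500.00 payment: €2,067.1553… − €500.00 = €1,567.1553…
Balance at month 13: €1,567.1553… × (1 + 0.004)^6 = €1,605.1451…
Penalty: 13 × 1% × €2,010.19 = €261.32…
Final settlement = outstanding balance + penalty = €1,605.1451… + €261.32… = €1,866.47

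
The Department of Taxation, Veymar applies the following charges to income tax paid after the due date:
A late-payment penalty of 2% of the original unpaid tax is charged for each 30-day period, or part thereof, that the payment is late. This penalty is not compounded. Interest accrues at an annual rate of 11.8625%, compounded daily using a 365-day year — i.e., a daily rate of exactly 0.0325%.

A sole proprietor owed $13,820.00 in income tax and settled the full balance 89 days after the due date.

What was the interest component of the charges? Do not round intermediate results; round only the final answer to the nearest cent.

$405.51

Interest: $13,820.00 × ((1 + 0.000325)^89 − 1) = $13,820.00 × 0.02934255… = $405.5141…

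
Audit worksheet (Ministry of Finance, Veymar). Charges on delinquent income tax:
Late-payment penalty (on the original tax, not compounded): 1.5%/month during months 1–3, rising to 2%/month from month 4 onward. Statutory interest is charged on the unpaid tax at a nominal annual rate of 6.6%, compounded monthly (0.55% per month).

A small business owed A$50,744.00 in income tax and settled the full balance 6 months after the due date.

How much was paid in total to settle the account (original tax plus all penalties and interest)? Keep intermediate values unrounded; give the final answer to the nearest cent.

Penalty, months 1–3: 3 × 1.5% × A$50,744.00 = A$2,283.48
Penalty, months 4–6: 3 × 2% × A$50,744.00 = A$3,044.64
Interest: A$50,744.00 × ((1 + 0.0055)^6 − 1) = A$50,744.00 × 0.0334571… = A$1,697.7466…
Total = A$50,744.00 + A$5,328.1200 + A$1,697.7466… = A$57,769.87

A$57,769.87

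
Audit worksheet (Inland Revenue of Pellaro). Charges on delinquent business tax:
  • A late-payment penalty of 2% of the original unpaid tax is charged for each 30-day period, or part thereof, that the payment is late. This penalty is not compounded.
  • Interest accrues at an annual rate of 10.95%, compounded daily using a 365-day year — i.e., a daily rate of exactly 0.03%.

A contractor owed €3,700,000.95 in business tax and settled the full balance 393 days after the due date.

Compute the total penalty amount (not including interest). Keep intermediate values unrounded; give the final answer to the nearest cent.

Penalty periods: ⌈393/30⌉ = 14; penalty = 14 × 2% × €3,700,000.95 = €1,036,000.27…

€1,036,000.27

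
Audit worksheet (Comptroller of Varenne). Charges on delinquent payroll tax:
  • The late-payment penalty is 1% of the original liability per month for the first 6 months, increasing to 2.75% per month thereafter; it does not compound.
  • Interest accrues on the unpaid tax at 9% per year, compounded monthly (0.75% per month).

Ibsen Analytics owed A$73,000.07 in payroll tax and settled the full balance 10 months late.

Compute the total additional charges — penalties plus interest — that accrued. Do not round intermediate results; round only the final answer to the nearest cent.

Penalty, months 1–6: 6 × 1% × A$73,000.07 = A$4,380.00…
Penalty, months 7–10: 4 × 2.75% × A$73,000.07 = A$8,030.01…
Interest: A$73,000.07 × ((1 + 0.0075)^10 − 1) = A$73,000.07 × 0.0775825… = A$5,663.5313…
Penalties + interest = A$12,410.0119 + A$5,663.5313… = A$18,073.54

A$18,073.54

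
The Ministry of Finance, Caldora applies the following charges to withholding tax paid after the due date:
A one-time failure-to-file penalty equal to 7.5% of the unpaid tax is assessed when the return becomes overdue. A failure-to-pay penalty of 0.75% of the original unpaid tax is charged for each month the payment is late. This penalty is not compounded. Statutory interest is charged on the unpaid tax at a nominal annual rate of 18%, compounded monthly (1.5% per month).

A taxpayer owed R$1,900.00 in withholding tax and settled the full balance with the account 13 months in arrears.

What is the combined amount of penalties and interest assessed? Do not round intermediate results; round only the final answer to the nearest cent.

Failure-to-file penalty: 7.5% × R$1,900.00 = R$142.50
Failure-to-pay penalty = 0.75% × R$1,900.00 × 13 mo = R$185.25
Interest: R$1,900.00 × ((1 + 0.015)^13 − 1) = R$1,900.00 × 0.2135524… = R$405.7496…
Penalties + interest = R$327.7500 + R$405.7496… = R$733.50

R$733.50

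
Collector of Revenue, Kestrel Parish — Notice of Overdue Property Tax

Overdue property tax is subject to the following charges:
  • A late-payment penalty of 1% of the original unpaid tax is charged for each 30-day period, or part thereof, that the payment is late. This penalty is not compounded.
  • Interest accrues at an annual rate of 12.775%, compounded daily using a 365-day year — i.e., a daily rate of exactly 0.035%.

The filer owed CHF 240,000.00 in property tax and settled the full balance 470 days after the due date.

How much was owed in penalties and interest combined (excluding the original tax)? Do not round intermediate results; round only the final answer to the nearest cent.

Penalty periods: ⌈470/30⌉ = 16; penalty = 16 × 1% × CHF 240,000.00 = CHF 38,400.00
Interest: CHF 240,000.00 × ((1 + 0.00035)^470 − 1) = CHF 240,000.00 × 0.17876964… = CHF 42,904.7144…
Penalties + interest = CHF 38,400.0000 + CHF 42,904.7144… = CHF 81,304.71

CHF 81,304.71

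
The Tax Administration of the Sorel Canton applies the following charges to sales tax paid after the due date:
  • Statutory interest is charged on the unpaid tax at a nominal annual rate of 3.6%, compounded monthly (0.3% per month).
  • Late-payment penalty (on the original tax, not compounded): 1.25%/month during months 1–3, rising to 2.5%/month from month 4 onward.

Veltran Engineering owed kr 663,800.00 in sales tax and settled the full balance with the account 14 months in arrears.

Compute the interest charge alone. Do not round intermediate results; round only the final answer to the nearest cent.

kr 28,429.83

Interest: kr 663,800.00 × ((1 + 0.003)^14 − 1) = kr 663,800.00 × 0.0428289… = kr 28,429.8302…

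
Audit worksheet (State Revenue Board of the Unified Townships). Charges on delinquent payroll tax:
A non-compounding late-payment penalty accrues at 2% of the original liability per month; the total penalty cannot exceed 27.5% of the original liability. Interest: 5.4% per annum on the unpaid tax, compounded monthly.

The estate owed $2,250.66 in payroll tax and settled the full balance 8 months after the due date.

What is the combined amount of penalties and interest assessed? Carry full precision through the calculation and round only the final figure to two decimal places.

$442.42

Penalty: 8 × 2% × $2,250.66 = $360.11… (below the 27.5% cap of $618.93…)
Interest (5.4%/yr ÷ 12 = 0.45%/month): $2,250.66 × ((1 + 0.0045)^8 − 1) = $82.3114…
Penalties + interest = $360.1056 + $82.3114… = $442.42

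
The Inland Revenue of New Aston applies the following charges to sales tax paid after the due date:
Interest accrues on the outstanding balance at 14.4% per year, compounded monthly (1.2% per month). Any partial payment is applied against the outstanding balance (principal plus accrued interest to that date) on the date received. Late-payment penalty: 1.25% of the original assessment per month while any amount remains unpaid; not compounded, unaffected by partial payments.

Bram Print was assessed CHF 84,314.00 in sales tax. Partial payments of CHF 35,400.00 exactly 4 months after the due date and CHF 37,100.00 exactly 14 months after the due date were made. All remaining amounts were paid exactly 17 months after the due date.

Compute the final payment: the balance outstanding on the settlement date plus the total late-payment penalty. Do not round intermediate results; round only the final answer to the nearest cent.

CHF 41,395.62

Balance at month 4: CHF 84,314.0000 × (1 + 0.012)^4 = CHF 88,434.5038…
After CHF 35,400.00 payment: CHF 88,434.5038… − CHF 35,400.00 = CHF 53,034.5038…
Balance at month 14: CHF 53,034.5038… × (1 + 0.012)^10 = CHF 59,753.5394…
After CHF 37,100.00 payment: CHF 59,753.5394… − CHF 37,100.00 = CHF 22,653.5394…
Balance at month 17: CHF 22,653.5394… × (1 + 0.012)^3 = CHF 23,478.8923…
Penalty: 17 × 1.25% × CHF 84,314.00 = CHF 17,916.73…
Final settlement = outstanding balance + penalty = CHF 23,478.8923… + CHF 17,916.73… = CHF 41,395.62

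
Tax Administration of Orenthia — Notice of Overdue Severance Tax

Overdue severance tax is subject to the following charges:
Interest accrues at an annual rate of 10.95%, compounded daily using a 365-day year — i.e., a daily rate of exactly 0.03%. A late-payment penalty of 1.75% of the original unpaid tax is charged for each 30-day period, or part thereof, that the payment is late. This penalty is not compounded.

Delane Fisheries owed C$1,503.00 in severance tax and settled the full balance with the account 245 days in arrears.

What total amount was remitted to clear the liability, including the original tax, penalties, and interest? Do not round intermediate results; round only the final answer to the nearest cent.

C$1,854.34

Penalty periods: ⌈245/30⌉ = 9; penalty = 9 × 1.75% × C$1,503.00 = C$236.72…
Interest: C$1,503.00 × ((1 + 0.0003)^245 − 1) = C$1,503.00 × 0.07625667… = C$114.6138…
Total = C$1,503.00 + C$236.7225 + C$114.6138… = C$1,854.34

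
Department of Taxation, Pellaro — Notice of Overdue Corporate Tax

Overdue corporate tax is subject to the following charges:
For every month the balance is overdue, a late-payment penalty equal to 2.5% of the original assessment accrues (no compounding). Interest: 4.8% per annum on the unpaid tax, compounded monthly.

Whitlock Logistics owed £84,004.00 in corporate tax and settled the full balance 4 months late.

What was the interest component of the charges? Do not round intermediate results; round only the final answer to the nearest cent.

£1,352.15

Interest (4.8%/yr ÷ 12 = 0.4%/month): £84,004.00 × ((1 + 0.004)^4 − 1) = £1,352.1499…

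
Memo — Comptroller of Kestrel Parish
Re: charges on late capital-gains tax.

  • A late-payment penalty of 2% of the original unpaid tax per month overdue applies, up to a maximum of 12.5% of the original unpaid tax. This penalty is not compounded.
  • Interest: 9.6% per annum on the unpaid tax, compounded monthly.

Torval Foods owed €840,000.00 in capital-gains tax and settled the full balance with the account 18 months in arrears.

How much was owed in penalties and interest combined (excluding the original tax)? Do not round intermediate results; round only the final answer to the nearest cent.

€234,546.99

Penalty (uncapped): 18 × 2% × €840,000.00 = €302,400.00; cap = 12.5% × €840,000.00 = €105,000.00 → penalty = €105,000.00
Interest (9.6%/yr ÷ 12 = 0.8%/month): €840,000.00 × ((1 + 0.008)^18 − 1) = €129,546.9936…
Penalties + interest = €105,000.0000 + €129,546.9936… = €234,546.99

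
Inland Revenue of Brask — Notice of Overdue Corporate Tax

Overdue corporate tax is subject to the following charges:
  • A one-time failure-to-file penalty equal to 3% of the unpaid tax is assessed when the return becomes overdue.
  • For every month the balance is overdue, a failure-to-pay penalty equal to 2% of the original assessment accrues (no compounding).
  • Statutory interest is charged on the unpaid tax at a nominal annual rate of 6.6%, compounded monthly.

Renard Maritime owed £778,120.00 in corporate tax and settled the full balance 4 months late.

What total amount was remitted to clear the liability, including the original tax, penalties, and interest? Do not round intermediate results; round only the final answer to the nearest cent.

£880,973.59

Failure-to-file penalty: 3% × £778,120.00 = £23,343.60
Failure-to-pay penalty = 2% × £778,120.00 × 4 mo = £62,249.60
Interest (6.6%/yr ÷ 12 = 0.55%/month): £778,120.00 × ((1 + 0.0055)^4 − 1) = £17,260.3873…
Total = £778,120.00 + £85,593.2000 + £17,260.3873… = £880,973.59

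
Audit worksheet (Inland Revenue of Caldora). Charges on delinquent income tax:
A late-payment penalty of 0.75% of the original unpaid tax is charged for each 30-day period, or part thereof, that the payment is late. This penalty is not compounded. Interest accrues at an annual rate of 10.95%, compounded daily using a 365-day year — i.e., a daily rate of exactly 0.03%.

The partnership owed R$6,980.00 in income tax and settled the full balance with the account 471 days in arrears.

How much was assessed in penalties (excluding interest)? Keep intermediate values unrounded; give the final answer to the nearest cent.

Penalty periods: ⌈471/30⌉ = 16; penalty = 16 × 0.75% × R$6,980.00 = R$837.60

R$837.60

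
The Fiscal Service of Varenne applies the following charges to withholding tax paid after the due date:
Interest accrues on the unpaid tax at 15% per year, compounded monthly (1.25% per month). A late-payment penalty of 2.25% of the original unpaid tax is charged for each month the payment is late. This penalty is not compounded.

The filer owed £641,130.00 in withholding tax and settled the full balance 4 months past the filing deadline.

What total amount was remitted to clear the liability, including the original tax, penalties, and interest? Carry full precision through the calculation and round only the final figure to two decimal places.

Late-payment penalty: 4 × 2.25% × £641,130.00 = £57,701.70
Interest: £641,130.00 × ((1 + 0.0125)^4 − 1) = £641,130.00 × 0.0509453… = £32,662.5839…
Total = £641,130.00 + £57,701.7000 + £32,662.5839… = £731,494.28

£731,494.28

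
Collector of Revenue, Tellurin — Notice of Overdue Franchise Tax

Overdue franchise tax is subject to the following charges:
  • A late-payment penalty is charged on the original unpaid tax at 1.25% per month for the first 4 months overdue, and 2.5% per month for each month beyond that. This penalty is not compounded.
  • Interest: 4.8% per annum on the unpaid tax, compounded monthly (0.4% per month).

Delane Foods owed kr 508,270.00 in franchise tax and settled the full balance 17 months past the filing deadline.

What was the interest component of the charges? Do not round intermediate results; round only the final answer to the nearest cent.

Interest: kr 508,270.00 × ((1 + 0.004)^17 − 1) = kr 508,270.00 × 0.0702201… = kr 35,690.7884…

kr 35,690.79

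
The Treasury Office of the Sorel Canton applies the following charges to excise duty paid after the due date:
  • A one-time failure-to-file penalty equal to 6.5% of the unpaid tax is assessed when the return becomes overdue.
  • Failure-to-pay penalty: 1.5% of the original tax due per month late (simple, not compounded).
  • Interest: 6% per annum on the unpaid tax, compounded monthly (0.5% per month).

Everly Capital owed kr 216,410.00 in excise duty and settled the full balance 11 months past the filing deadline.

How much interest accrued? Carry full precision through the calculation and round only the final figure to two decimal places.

Interest: kr 216,410.00 × ((1 + 0.005)^11 − 1) = kr 216,410.00 × 0.0563958… = kr 12,204.6222…

kr 12,204.62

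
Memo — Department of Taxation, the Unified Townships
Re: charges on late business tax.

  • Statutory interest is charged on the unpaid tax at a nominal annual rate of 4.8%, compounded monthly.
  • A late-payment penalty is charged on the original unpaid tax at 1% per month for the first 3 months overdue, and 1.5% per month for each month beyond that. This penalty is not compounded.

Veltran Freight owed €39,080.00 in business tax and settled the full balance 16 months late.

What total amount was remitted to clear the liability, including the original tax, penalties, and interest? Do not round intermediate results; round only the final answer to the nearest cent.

Penalty, months 1–3: 3 × 1% × €39,080.00 = €1,172.40
Penalty, months 4–16: 13 × 1.5% × €39,080.00 = €7,620.60
Interest (4.8%/yr ÷ 12 = 0.4%/month): €39,080.00 × ((1 + 0.004)^16 − 1) = €2,577.5726…
Total = €39,080.00 + €8,793.0000 + €2,577.5726… = €50,450.57

€50,450.57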